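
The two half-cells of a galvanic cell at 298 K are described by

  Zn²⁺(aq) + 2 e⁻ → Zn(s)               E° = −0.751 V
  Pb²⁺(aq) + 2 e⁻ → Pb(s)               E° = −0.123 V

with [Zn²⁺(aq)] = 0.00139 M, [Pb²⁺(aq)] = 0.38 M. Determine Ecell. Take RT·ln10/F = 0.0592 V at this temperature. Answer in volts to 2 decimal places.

Pb²⁺/Pb is reduced (cathode, E° = −0.123 V) and Zn²⁺/Zn is oxidized (anode).
E°cell = E°cat − E°an = −0.123 − (−0.751) = +0.628 V; n = 2.
The balanced reaction is Pb²⁺(aq) + Zn(s) → Pb(s) + Zn²⁺(aq), so Q = [Zn²⁺(aq)] / [Pb²⁺(aq)] = 0.00366 and log Q = −2.437.
Applying E = E° − (RT ln10/nF)·log Q gives +0.628 − (0.0592/2)(−2.437) = +0.70 V.

+0.70 V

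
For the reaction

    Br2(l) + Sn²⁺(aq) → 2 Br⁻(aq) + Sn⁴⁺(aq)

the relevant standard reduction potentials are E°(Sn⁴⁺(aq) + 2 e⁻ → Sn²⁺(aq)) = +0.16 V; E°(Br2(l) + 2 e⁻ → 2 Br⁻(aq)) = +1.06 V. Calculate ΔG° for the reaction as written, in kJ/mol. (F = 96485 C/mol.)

−174 kJ/mol

In the reaction as written Br2(l) is reduced, so the Br₂/Br⁻ couple is the cathode and Sn⁴⁺/Sn²⁺ is the anode.
E°cell = +1.06 − (+0.16) = +0.90 V; balancing electrons gives n = 2.
ΔG° = −nFE°cell = −(2)(96485)(+0.90) J/mol = −174 kJ/mol.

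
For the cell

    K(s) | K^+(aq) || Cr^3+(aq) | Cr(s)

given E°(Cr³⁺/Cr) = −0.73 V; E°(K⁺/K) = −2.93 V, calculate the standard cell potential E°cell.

By convention the left-hand electrode in cell notation is the anode (oxidation) and the right-hand electrode is the cathode (reduction).
E°cell = E°(right) − E°(left) = −0.73 − (−2.93) = +2.20 V.

+2.20 V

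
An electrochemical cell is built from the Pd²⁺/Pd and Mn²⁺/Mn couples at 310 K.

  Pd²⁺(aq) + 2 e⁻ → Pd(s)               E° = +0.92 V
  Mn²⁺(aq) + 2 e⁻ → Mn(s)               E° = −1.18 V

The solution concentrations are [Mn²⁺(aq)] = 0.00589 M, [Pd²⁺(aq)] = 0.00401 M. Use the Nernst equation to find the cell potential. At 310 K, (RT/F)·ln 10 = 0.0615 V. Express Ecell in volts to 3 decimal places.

Since E°(Pd²⁺/Pd) > E°(Mn²⁺/Mn), Pd²⁺/Pd serves as the cathode.
The standard potential is +0.92 − (−1.18) = +2.10 V and the balanced reaction transfers n = 2 electrons.
The balanced reaction is Pd²⁺(aq) + Mn(s) → Pd(s) + Mn²⁺(aq), so Q = [Mn²⁺(aq)] / [Pd²⁺(aq)] = 1.47 and log Q = 0.167.
Applying E = E° − (RT ln10/nF)·log Q gives +2.10 − (0.0615/2)(0.167) = +2.095 V.

+2.095 V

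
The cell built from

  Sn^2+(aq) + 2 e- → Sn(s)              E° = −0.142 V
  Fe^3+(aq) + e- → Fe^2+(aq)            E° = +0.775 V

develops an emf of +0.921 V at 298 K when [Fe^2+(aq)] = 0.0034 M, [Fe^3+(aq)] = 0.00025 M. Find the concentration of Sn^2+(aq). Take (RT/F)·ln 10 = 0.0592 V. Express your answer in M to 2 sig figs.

With Fe³⁺/Fe²⁺ at the cathode and Sn²⁺/Sn at the anode, E°cell = +0.775 − (−0.142) = +0.917 V (n = 2).
From the Nernst equation, log Q = n(E° − E)/0.0592 = 2·(+0.917 − (+0.921))/0.0592 = −0.135.
For 2 Fe^3+(aq) + Sn(s) → 2 Fe^2+(aq) + Sn^2+(aq), the reaction quotient is Q = ([Fe^2+(aq)]^2·[Sn^2+(aq)]) / [Fe^3+(aq)]^2.
Substituting the known concentrations and solving, log [Sn^2+(aq)] = −2.402 and [Sn^2+(aq)] = 0.0040 M.

0.0040 M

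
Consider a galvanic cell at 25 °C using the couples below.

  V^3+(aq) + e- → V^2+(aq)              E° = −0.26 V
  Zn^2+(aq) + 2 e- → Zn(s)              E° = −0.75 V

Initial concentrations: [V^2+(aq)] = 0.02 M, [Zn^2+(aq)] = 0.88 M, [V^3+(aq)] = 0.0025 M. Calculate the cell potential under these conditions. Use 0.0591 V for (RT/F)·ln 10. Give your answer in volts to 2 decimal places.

Since E°(V³⁺/V²⁺) > E°(Zn²⁺/Zn), V³⁺/V²⁺ serves as the cathode.
The standard potential is −0.26 − (−0.75) = +0.49 V and the balanced reaction transfers n = 2 electrons.
The balanced reaction is 2 V^3+(aq) + Zn(s) → 2 V^2+(aq) + Zn^2+(aq), so Q = ([V^2+(aq)]^2·[Zn^2+(aq)]) / [V^3+(aq)]^2 = 56.3 and log Q = 1.751.
E = E° − (0.0591/n)·log Q = +0.49 − (0.0591/2)(1.751) = +0.44 V.

+0.44 V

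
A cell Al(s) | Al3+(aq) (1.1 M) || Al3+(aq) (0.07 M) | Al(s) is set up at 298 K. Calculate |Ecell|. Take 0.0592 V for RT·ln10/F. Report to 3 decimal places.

0.024 V

For a concentration cell E°cell = 0, since both electrodes use the same couple.
The compartment with the higher Al3+(aq) concentration (1.1 M) acts as the cathode; ions are reduced there and produced at the dilute (0.07 M) anode.
With n = 3, Ecell = −(0.0592/3)·log([dilute]/[conc]) = −(0.0592/3)·log(0.07/1.1) = +0.024 V.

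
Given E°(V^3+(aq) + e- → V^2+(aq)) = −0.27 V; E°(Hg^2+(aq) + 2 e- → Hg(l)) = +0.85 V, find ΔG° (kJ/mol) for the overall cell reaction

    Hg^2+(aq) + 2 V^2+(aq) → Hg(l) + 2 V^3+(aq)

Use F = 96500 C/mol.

In the reaction as written Hg^2+(aq) is reduced, so the Hg²⁺/Hg couple is the cathode and V³⁺/V²⁺ is the anode.
E°cell = +0.85 − (−0.27) = +1.12 V; balancing electrons gives n = 2.
ΔG° = −nFE°cell = −(2)(96500)(+1.12) J/mol = −216 kJ/mol.

−216 kJ/mol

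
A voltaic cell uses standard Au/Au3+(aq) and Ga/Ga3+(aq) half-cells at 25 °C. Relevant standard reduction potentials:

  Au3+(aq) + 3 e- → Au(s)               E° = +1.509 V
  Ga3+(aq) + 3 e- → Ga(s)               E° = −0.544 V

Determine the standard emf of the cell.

+2.053 V

The Au³⁺/Au couple has the higher E°, so Au ion is reduced (cathode) and Ga is oxidized (anode).
E°cell = E°(cathode) − E°(anode) = +1.509 − (−0.544) = +2.053 V.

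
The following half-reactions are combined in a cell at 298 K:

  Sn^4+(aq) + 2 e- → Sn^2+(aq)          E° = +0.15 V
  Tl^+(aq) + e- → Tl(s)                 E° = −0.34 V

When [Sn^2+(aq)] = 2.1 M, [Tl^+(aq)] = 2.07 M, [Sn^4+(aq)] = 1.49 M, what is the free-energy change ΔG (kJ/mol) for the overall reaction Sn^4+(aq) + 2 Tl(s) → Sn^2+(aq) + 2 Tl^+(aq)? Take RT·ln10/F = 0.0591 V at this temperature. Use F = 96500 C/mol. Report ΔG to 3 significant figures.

−90.1 kJ/mol

The standard cell potential is +0.15 − (−0.34) = +0.49 V, with n = 2 electrons in the balanced equation.
Here Q = ([Sn^2+(aq)]·[Tl^+(aq)]^2) / [Sn^4+(aq)] = 6.04 (log Q = 0.781), giving E = +0.49 − (0.0591/2)·(0.781) = +0.4669 V.
Then ΔG = −nFE = −2 × 96500 × +0.4669 J/mol = −90.1 kJ/mol.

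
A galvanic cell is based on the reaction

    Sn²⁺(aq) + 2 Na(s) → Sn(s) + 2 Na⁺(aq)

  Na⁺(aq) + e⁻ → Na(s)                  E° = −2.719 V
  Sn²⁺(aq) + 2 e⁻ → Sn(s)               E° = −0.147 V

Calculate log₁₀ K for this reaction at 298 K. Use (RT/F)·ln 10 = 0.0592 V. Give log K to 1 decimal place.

The Sn²⁺/Sn couple is reduced (cathode); E°cell = −0.147 − (−2.719) = +2.572 V with n = 2.
At equilibrium E = 0, so log K = nE°cell / 0.0592 = (2)(+2.572) / 0.0592 = 86.9.

log K = 86.9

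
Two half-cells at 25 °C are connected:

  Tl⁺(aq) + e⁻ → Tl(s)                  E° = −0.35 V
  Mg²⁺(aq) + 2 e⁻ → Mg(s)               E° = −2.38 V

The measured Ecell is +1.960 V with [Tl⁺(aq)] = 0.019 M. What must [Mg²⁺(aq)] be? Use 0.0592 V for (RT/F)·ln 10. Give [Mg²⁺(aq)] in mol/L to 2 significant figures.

Tl⁺/Tl is the cathode (higher E°); E°cell = −0.35 − (−2.38) = +2.03 V with n = 2.
Rearranging E = E° − (0.0592/n)·log Q gives log Q = 2(+2.03 − (+1.960))/0.0592 = 2.365.
For 2 Tl⁺(aq) + Mg(s) → 2 Tl(s) + Mg²⁺(aq), the reaction quotient is Q = [Mg²⁺(aq)] / [Tl⁺(aq)]^2.
Isolating [Mg²⁺(aq)] in Q = 10^{2.365} yields log [Mg²⁺(aq)] = −1.077, i.e. 0.084 M.

0.084 M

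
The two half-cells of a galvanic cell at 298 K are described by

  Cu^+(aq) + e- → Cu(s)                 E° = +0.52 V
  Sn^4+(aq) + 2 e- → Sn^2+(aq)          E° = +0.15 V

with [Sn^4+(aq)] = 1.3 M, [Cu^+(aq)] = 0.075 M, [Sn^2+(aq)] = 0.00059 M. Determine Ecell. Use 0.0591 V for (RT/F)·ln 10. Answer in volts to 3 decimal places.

+0.205 V

Since E°(Cu⁺/Cu) > E°(Sn⁴⁺/Sn²⁺), Cu⁺/Cu serves as the cathode.
E°cell = E°cat − E°an = +0.52 − (+0.15) = +0.37 V; n = 2.
For the overall reaction 2 Cu^+(aq) + Sn^2+(aq) → 2 Cu(s) + Sn^4+(aq), Q = [Sn^4+(aq)] / ([Cu^+(aq)]^2·[Sn^2+(aq)]) = 3.92×10^5, giving log Q = 5.593.
E = E° − (0.0591/n)·log Q = +0.37 − (0.0591/2)(5.593) = +0.205 V.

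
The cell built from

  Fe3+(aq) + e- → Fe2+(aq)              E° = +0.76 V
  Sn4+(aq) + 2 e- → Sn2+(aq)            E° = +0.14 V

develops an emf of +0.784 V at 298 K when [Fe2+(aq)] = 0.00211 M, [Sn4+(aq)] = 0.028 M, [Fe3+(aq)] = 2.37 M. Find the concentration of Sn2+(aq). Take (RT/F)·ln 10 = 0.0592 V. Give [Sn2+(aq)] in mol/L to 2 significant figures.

0.0077 M

Fe³⁺/Fe²⁺ is the cathode (higher E°); E°cell = +0.76 − (+0.14) = +0.62 V with n = 2.
Rearranging E = E° − (0.0592/n)·log Q gives log Q = 2(+0.62 − (+0.784))/0.0592 = −5.541.
Balancing electrons gives 2 Fe3+(aq) + Sn2+(aq) → 2 Fe2+(aq) + Sn4+(aq); thus Q = ([Fe2+(aq)]^2·[Sn4+(aq)]) / ([Fe3+(aq)]^2·[Sn2+(aq)]).
Isolating [Sn2+(aq)] in Q = 10^{−5.541} yields log [Sn2+(aq)] = −2.113, i.e. 0.0077 M.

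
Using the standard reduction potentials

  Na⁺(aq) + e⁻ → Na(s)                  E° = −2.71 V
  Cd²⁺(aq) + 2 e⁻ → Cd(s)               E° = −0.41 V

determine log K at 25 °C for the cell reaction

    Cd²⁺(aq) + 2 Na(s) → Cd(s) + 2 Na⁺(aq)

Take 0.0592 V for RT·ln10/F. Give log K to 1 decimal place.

log K = 77.7

The Cd²⁺/Cd couple is reduced (cathode); E°cell = −0.41 − (−2.71) = +2.30 V with n = 2.
At equilibrium E = 0, so log K = nE°cell / 0.0592 = (2)(+2.30) / 0.0592 = 77.7.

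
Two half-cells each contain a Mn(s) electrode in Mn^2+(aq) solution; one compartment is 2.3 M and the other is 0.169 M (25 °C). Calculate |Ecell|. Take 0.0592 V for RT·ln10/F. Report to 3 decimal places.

For a concentration cell E°cell = 0, since both electrodes use the same couple.
The compartment with the higher Mn^2+(aq) concentration (2.3 M) acts as the cathode; ions are reduced there and produced at the dilute (0.169 M) anode.
With n = 2, Ecell = −(0.0592/2)·log([dilute]/[conc]) = −(0.0592/2)·log(0.169/2.3) = +0.034 V.

0.034 V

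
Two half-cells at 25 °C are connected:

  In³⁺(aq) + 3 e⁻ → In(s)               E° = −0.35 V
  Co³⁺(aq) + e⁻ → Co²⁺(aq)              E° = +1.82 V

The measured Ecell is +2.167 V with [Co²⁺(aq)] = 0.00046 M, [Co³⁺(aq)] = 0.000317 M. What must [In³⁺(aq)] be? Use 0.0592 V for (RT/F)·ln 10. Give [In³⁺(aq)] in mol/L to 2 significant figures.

Co³⁺/Co²⁺ is the cathode (higher E°); E°cell = +1.82 − (−0.35) = +2.17 V with n = 3.
Since E = E° − (0.0592/n)·log Q, log Q = n(E° − E)/0.0592 = 0.152.
For 3 Co³⁺(aq) + In(s) → 3 Co²⁺(aq) + In³⁺(aq), the reaction quotient is Q = ([Co²⁺(aq)]^3·[In³⁺(aq)]) / [Co³⁺(aq)]^3.
Isolating [In³⁺(aq)] in Q = 10^{0.152} yields log [In³⁺(aq)] = −0.333, i.e. 0.46 M.

0.46 M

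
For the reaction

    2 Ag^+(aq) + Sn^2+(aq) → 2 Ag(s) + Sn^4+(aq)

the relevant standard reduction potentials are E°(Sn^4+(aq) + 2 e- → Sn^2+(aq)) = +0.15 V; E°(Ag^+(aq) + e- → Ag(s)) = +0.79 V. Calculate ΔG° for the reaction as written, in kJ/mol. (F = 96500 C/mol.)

−124 kJ/mol

In the reaction as written Ag^+(aq) is reduced, so the Ag⁺/Ag couple is the cathode and Sn⁴⁺/Sn²⁺ is the anode.
E°cell = +0.79 − (+0.15) = +0.64 V; balancing electrons gives n = 2.
ΔG° = −nFE°cell = −(2)(96500)(+0.64) J/mol = −124 kJ/mol.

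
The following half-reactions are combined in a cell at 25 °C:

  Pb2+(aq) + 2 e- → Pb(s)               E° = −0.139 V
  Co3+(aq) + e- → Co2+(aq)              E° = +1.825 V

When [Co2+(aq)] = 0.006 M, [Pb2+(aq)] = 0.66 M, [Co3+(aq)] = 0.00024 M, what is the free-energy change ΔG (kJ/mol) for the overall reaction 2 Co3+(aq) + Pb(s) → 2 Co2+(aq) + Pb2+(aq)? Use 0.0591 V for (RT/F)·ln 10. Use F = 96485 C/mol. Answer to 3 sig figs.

−364 kJ/mol

E°cell = +1.825 − (−0.139) = +1.964 V; the balanced reaction transfers n = 2 electrons.
The reaction quotient is ([Co2+(aq)]^2·[Pb2+(aq)]) / [Co3+(aq)]^2 = 412; by Nernst, E = +1.964 − (0.0591/2)(2.615) = +1.8867 V.
ΔG = −nFE = −(2)(96485)(+1.8867) J/mol = −364 kJ/mol.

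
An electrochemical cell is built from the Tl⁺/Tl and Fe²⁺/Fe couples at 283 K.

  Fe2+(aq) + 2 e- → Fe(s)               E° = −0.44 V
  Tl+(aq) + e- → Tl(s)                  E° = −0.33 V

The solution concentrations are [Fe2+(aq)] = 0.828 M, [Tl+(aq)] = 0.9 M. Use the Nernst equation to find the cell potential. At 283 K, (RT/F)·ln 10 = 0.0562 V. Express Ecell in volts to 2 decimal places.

The Tl⁺/Tl couple has the more positive E°, so it is the cathode; Fe²⁺/Fe is the anode.
E°cell = −0.33 − (−0.44) = +0.11 V, with n = 2 electrons transferred.
The balanced reaction is 2 Tl+(aq) + Fe(s) → 2 Tl(s) + Fe2+(aq), so Q = [Fe2+(aq)] / [Tl+(aq)]^2 = 1.02 and log Q = 0.010.
Applying E = E° − (RT ln10/nF)·log Q gives +0.11 − (0.0562/2)(0.010) = +0.11 V.

+0.11 V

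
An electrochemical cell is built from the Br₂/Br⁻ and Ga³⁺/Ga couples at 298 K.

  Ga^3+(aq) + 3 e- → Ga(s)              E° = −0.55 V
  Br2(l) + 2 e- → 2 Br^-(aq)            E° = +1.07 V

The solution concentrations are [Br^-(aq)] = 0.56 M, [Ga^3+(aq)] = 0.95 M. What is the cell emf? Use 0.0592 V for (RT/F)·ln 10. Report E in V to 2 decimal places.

+1.64 V

Since E°(Br₂/Br⁻) > E°(Ga³⁺/Ga), Br₂/Br⁻ serves as the cathode.
The standard potential is +1.07 − (−0.55) = +1.62 V and the balanced reaction transfers n = 6 electrons.
Balancing gives 3 Br2(l) + 2 Ga(s) → 6 Br^-(aq) + 2 Ga^3+(aq); hence Q = [Br^-(aq)]^6·[Ga^3+(aq)]^2 = 0.0278 (log Q = −1.555).
E = E° − (0.0592/n)·log Q = +1.62 − (0.0592/6)(−1.555) = +1.64 V.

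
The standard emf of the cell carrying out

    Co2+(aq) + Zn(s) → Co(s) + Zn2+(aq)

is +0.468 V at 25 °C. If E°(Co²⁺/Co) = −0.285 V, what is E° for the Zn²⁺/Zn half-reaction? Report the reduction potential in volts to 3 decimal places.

In the reaction as written the Co²⁺/Co couple is reduced (cathode) and Zn²⁺/Zn is oxidized (anode), so E°cell = E°(Co²⁺/Co) − E°(Zn²⁺/Zn).
E°(Zn²⁺/Zn) = E°(cathode) − E°cell = −0.285 − (+0.468) = −0.753 V.

−0.753 V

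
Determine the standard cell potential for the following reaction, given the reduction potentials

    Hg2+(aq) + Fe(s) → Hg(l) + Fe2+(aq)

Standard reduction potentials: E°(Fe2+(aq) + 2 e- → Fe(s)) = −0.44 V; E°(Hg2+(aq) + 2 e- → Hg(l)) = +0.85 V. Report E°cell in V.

+1.29 V

In the reaction as written, Hg2+(aq) is reduced (cathode) and Fe2+(aq) is produced by oxidation at the anode.
E°cell = E°(cathode) − E°(anode) = +0.85 − (−0.44) = +1.29 V.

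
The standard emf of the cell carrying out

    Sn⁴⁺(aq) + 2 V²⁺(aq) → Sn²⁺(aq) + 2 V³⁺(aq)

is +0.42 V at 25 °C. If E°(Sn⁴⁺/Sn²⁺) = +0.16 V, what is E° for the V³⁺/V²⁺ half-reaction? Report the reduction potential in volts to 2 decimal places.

In the reaction as written the Sn⁴⁺/Sn²⁺ couple is reduced (cathode) and V³⁺/V²⁺ is oxidized (anode), so E°cell = E°(Sn⁴⁺/Sn²⁺) − E°(V³⁺/V²⁺).
E°(V³⁺/V²⁺) = E°(cathode) − E°cell = +0.16 − (+0.42) = −0.26 V.

−0.26 V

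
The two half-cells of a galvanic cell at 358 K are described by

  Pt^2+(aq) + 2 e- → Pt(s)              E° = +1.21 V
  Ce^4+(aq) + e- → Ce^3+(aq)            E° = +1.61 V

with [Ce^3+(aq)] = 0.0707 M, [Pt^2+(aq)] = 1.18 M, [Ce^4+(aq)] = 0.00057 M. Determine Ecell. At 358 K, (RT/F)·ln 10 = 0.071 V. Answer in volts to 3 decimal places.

The Ce⁴⁺/Ce³⁺ couple has the more positive E°, so it is the cathode; Pt²⁺/Pt is the anode.
The standard potential is +1.61 − (+1.21) = +0.40 V and the balanced reaction transfers n = 2 electrons.
For the overall reaction 2 Ce^4+(aq) + Pt(s) → 2 Ce^3+(aq) + Pt^2+(aq), Q = ([Ce^3+(aq)]^2·[Pt^2+(aq)]) / [Ce^4+(aq)]^2 = 1.82×10^4, giving log Q = 4.259.
E = E° − (0.071/n)·log Q = +0.40 − (0.071/2)(4.259) = +0.249 V.

+0.249 V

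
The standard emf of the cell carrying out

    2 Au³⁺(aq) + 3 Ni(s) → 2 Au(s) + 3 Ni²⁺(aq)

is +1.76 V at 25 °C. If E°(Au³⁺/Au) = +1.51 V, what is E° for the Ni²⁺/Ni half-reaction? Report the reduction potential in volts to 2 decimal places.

In the reaction as written the Au³⁺/Au couple is reduced (cathode) and Ni²⁺/Ni is oxidized (anode), so E°cell = E°(Au³⁺/Au) − E°(Ni²⁺/Ni).
E°(Ni²⁺/Ni) = E°(cathode) − E°cell = +1.51 − (+1.76) = −0.25 V.

−0.25 V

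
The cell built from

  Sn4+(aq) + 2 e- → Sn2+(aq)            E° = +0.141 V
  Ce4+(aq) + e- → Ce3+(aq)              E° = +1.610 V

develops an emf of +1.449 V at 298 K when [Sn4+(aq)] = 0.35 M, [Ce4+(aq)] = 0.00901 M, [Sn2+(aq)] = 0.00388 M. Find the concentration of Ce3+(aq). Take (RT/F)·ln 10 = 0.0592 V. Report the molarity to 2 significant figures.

0.0021 M

Ce⁴⁺/Ce³⁺ is the cathode (higher E°); E°cell = +1.610 − (+0.141) = +1.469 V with n = 2.
From the Nernst equation, log Q = n(E° − E)/0.0592 = 2·(+1.469 − (+1.449))/0.0592 = 0.676.
Balancing electrons gives 2 Ce4+(aq) + Sn2+(aq) → 2 Ce3+(aq) + Sn4+(aq); thus Q = ([Ce3+(aq)]^2·[Sn4+(aq)]) / ([Ce4+(aq)]^2·[Sn2+(aq)]).
Solving for the unknown gives log [Ce3+(aq)] = −2.685, so [Ce3+(aq)] ≈ 0.0021 M.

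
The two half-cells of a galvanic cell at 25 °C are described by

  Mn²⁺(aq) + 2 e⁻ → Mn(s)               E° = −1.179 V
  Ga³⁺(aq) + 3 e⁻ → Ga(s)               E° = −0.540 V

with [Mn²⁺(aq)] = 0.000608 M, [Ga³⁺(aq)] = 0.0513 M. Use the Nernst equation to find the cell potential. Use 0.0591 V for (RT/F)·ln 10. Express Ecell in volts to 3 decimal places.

+0.709 V

Since E°(Ga³⁺/Ga) > E°(Mn²⁺/Mn), Ga³⁺/Ga serves as the cathode.
The standard potential is −0.540 − (−1.179) = +0.639 V and the balanced reaction transfers n = 6 electrons.
The balanced reaction is 2 Ga³⁺(aq) + 3 Mn(s) → 2 Ga(s) + 3 Mn²⁺(aq), so Q = [Mn²⁺(aq)]^3 / [Ga³⁺(aq)]^2 = 8.54×10^−8 and log Q = −7.069.
By the Nernst equation, E = +0.639 − (0.0591/6)·(−7.069) = +0.709 V.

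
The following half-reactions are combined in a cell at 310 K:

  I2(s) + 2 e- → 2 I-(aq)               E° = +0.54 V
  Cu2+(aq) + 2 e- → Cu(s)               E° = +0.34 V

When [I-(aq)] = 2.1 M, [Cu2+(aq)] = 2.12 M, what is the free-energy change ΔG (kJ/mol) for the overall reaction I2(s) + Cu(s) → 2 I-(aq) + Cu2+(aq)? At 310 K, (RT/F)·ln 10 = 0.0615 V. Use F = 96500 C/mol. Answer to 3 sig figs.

−32.8 kJ/mol

The standard cell potential is +0.54 − (+0.34) = +0.20 V, with n = 2 electrons in the balanced equation.
Q = [I-(aq)]^2·[Cu2+(aq)] = 9.35, so log Q = 0.971 and E = +0.20 − (0.0615/2)(0.971) = +0.1701 V.
ΔG = −nFE = −(2)(96500)(+0.1701) J/mol = −32.8 kJ/mol.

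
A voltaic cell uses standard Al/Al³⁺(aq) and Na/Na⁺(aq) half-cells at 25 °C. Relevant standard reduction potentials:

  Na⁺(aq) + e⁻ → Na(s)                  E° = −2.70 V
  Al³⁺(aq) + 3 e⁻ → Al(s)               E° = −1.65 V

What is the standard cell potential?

+1.05 V

The Al³⁺/Al couple has the higher E°, so Al ion is reduced (cathode) and Na is oxidized (anode).
E°cell = E°(cathode) − E°(anode) = −1.65 − (−2.70) = +1.05 V.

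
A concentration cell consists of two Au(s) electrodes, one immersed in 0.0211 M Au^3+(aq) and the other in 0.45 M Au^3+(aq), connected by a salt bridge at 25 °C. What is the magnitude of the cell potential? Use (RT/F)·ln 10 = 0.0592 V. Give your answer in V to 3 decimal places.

0.026 V

For a concentration cell E°cell = 0, since both electrodes use the same couple.
The compartment with the higher Au^3+(aq) concentration (0.45 M) acts as the cathode; ions are reduced there and produced at the dilute (0.0211 M) anode.
With n = 3, Ecell = −(0.0592/3)·log([dilute]/[conc]) = −(0.0592/3)·log(0.0211/0.45) = +0.026 V.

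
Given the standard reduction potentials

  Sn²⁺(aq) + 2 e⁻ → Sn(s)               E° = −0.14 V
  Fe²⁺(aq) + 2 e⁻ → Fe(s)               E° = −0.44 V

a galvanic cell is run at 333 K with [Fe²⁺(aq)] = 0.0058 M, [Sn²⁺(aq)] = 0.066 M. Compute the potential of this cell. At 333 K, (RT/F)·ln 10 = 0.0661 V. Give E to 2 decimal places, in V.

+0.33 V

Sn²⁺/Sn is reduced (cathode, E° = −0.14 V) and Fe²⁺/Fe is oxidized (anode).
E°cell = E°cat − E°an = −0.14 − (−0.44) = +0.30 V; n = 2.
Balancing gives Sn²⁺(aq) + Fe(s) → Sn(s) + Fe²⁺(aq); hence Q = [Fe²⁺(aq)] / [Sn²⁺(aq)] = 0.0879 (log Q = −1.056).
By the Nernst equation, E = +0.30 − (0.0661/2)·(−1.056) = +0.33 V.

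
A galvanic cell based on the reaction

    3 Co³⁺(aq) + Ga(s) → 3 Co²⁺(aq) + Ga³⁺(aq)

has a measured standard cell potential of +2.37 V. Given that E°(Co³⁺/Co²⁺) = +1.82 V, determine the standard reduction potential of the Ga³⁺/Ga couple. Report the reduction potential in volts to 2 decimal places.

−0.55 V

In the reaction as written the Co³⁺/Co²⁺ couple is reduced (cathode) and Ga³⁺/Ga is oxidized (anode), so E°cell = E°(Co³⁺/Co²⁺) − E°(Ga³⁺/Ga).
E°(Ga³⁺/Ga) = E°(cathode) − E°cell = +1.82 − (+2.37) = −0.55 V.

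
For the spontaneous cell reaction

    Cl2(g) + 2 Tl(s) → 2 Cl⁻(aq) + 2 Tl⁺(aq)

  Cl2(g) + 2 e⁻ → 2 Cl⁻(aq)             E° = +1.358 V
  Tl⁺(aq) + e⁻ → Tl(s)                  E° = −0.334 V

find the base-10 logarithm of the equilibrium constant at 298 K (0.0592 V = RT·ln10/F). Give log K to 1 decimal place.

log K = 57.2

The Cl₂/Cl⁻ couple is reduced (cathode); E°cell = +1.358 − (−0.334) = +1.692 V with n = 2.
At equilibrium E = 0, so log K = nE°cell / 0.0592 = (2)(+1.692) / 0.0592 = 57.2.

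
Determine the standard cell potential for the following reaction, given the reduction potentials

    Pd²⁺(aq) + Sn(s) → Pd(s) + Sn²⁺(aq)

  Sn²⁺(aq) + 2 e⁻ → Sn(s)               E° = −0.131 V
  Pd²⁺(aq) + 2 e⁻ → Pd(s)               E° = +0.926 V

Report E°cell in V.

+1.057 V

In the reaction as written, Pd²⁺(aq) is reduced (cathode) and Sn²⁺(aq) is produced by oxidation at the anode.
E°cell = E°(cathode) − E°(anode) = +0.926 − (−0.131) = +1.057 V.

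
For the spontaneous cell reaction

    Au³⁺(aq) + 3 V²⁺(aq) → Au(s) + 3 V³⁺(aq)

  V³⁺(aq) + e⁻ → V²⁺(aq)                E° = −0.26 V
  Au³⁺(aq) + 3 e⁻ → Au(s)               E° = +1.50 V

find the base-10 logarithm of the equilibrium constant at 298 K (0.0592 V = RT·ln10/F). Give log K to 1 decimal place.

The Au³⁺/Au couple is reduced (cathode); E°cell = +1.50 − (−0.26) = +1.76 V with n = 3.
At equilibrium E = 0, so log K = nE°cell / 0.0592 = (3)(+1.76) / 0.0592 = 89.2.

log K = 89.2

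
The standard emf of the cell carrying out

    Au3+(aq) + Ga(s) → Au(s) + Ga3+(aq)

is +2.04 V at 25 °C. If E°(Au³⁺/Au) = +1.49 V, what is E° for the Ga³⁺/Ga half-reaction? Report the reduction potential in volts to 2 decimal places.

In the reaction as written the Au³⁺/Au couple is reduced (cathode) and Ga³⁺/Ga is oxidized (anode), so E°cell = E°(Au³⁺/Au) − E°(Ga³⁺/Ga).
E°(Ga³⁺/Ga) = E°(cathode) − E°cell = +1.49 − (+2.04) = −0.55 V.

−0.55 V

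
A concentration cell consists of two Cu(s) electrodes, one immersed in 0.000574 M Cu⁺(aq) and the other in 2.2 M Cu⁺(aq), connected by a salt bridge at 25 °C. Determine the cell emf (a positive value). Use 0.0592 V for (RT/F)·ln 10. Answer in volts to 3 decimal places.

For a concentration cell E°cell = 0, since both electrodes use the same couple.
The compartment with the higher Cu⁺(aq) concentration (2.2 M) acts as the cathode; ions are reduced there and produced at the dilute (0.000574 M) anode.
With n = 1, Ecell = −(0.0592/1)·log([dilute]/[conc]) = −(0.0592/1)·log(0.000574/2.2) = +0.212 V.

0.212 V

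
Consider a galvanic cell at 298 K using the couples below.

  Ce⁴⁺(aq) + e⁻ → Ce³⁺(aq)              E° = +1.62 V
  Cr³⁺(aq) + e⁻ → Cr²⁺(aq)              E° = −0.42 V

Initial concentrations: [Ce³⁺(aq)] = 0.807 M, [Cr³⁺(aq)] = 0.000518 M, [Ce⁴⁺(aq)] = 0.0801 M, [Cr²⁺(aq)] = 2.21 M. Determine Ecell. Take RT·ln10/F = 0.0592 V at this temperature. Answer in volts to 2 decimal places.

The Ce⁴⁺/Ce³⁺ couple has the more positive E°, so it is the cathode; Cr³⁺/Cr²⁺ is the anode.
The standard potential is +1.62 − (−0.42) = +2.04 V and the balanced reaction transfers n = 1 electron.
Balancing gives Ce⁴⁺(aq) + Cr²⁺(aq) → Ce³⁺(aq) + Cr³⁺(aq); hence Q = ([Ce³⁺(aq)]·[Cr³⁺(aq)]) / ([Ce⁴⁺(aq)]·[Cr²⁺(aq)]) = 0.00236 (log Q = −2.627).
E = E° − (0.0592/n)·log Q = +2.04 − (0.0592/1)(−2.627) = +2.20 V.

+2.20 V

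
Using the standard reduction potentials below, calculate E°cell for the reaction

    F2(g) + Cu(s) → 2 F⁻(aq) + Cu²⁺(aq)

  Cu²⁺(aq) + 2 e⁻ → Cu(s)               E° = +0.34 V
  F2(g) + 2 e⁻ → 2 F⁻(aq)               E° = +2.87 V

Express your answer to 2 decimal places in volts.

F2(g) gains electrons, so the F₂/F⁻ couple is the cathode; the Cu²⁺/Cu couple is the anode.
E°cell = E°(cathode) − E°(anode) = +2.87 − (+0.34) = +2.53 V.

+2.53 V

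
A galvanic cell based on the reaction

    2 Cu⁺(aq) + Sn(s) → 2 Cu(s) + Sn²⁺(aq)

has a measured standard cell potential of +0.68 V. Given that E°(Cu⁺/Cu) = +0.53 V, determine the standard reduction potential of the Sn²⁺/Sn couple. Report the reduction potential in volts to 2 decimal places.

−0.15 V

In the reaction as written the Cu⁺/Cu couple is reduced (cathode) and Sn²⁺/Sn is oxidized (anode), so E°cell = E°(Cu⁺/Cu) − E°(Sn²⁺/Sn).
E°(Sn²⁺/Sn) = E°(cathode) − E°cell = +0.53 − (+0.68) = −0.15 V.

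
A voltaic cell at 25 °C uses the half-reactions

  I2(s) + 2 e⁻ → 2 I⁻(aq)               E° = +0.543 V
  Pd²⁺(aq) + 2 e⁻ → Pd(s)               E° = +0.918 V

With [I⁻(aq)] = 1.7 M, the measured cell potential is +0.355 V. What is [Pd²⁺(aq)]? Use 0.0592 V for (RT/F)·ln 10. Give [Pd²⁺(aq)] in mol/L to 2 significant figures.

0.073 M

The Pd²⁺/Pd couple has the larger reduction potential, so it is the cathode: E°cell = +0.918 − (+0.543) = +0.375 V and n = 2.
Since E = E° − (0.0592/n)·log Q, log Q = n(E° − E)/0.0592 = 0.676.
For Pd²⁺(aq) + 2 I⁻(aq) → Pd(s) + I2(s), the reaction quotient is Q = 1 / ([Pd²⁺(aq)]·[I⁻(aq)]^2).
Substituting the known concentrations and solving, log [Pd²⁺(aq)] = −1.137 and [Pd²⁺(aq)] = 0.073 M.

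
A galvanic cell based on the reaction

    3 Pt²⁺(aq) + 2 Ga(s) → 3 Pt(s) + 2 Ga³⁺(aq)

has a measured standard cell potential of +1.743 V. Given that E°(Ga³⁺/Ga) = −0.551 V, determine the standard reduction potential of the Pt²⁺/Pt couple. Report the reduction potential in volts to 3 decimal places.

+1.192 V

In the reaction as written the Pt²⁺/Pt couple is reduced (cathode) and Ga³⁺/Ga is oxidized (anode), so E°cell = E°(Pt²⁺/Pt) − E°(Ga³⁺/Ga).
E°(Pt²⁺/Pt) = E°cell + E°(anode) = +1.743 + (−0.551) = +1.192 V.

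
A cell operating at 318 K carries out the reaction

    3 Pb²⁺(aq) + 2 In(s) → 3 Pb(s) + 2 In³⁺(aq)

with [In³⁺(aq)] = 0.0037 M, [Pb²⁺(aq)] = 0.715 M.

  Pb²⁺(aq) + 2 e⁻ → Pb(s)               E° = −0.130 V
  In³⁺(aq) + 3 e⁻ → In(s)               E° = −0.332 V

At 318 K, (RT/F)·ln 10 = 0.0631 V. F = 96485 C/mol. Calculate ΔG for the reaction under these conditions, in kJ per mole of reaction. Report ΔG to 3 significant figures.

E°cell = −0.130 − (−0.332) = +0.202 V; the balanced reaction transfers n = 6 electrons.
Here Q = [In³⁺(aq)]^2 / [Pb²⁺(aq)]^3 = 3.75×10^−5 (log Q = −4.427), giving E = +0.202 − (0.0631/6)·(−4.427) = +0.2486 V.
ΔG = −nFE = −(6)(96485)(+0.2486) J/mol = −144 kJ/mol.

−144 kJ/mol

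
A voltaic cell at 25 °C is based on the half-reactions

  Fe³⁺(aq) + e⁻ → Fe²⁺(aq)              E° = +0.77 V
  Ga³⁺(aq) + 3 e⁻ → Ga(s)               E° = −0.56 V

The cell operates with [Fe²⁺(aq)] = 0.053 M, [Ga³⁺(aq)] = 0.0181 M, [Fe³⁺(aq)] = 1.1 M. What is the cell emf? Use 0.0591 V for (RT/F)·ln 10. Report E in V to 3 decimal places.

+1.442 V

Since E°(Fe³⁺/Fe²⁺) > E°(Ga³⁺/Ga), Fe³⁺/Fe²⁺ serves as the cathode.
E°cell = +0.77 − (−0.56) = +1.33 V, with n = 3 electrons transferred.
For the overall reaction 3 Fe³⁺(aq) + Ga(s) → 3 Fe²⁺(aq) + Ga³⁺(aq), Q = ([Fe²⁺(aq)]^3·[Ga³⁺(aq)]) / [Fe³⁺(aq)]^3 = 2.02×10^−6, giving log Q = −5.694.
E = E° − (0.0591/n)·log Q = +1.33 − (0.0591/3)(−5.694) = +1.442 V.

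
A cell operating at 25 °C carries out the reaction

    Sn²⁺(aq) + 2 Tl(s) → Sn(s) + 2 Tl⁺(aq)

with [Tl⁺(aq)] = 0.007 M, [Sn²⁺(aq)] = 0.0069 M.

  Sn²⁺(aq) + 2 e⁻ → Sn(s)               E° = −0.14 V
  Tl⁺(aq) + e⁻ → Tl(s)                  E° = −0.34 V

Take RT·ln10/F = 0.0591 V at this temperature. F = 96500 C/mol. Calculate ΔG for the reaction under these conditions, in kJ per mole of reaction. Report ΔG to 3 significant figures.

The standard cell potential is −0.14 − (−0.34) = +0.20 V, with n = 2 electrons in the balanced equation.
The reaction quotient is [Tl⁺(aq)]^2 / [Sn²⁺(aq)] = 0.0071; by Nernst, E = +0.20 − (0.0591/2)(−2.149) = +0.2635 V.
ΔG = −nFE = −(2)(96500)(+0.2635) J/mol = −50.9 kJ/mol.

−50.9 kJ/mol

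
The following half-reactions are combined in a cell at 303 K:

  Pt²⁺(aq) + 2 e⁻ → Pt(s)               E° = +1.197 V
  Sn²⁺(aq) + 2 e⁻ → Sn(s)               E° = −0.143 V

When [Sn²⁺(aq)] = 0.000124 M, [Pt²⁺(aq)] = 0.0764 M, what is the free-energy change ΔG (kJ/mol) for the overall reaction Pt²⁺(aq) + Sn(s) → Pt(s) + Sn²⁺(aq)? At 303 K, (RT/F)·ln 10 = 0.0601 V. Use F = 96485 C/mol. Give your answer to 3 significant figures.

−275 kJ/mol

The standard cell potential is +1.197 − (−0.143) = +1.340 V, with n = 2 electrons in the balanced equation.
The reaction quotient is [Sn²⁺(aq)] / [Pt²⁺(aq)] = 0.00162; by Nernst, E = +1.340 − (0.0601/2)(−2.790) = +1.4238 V.
Then ΔG = −nFE = −2 × 96485 × +1.4238 J/mol = −275 kJ/mol.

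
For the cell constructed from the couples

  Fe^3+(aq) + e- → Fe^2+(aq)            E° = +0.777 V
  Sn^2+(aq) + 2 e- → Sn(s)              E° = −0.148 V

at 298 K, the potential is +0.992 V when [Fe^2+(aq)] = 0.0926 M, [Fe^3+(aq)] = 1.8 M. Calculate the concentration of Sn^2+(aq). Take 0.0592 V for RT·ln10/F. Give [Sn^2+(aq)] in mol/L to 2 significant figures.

With Fe³⁺/Fe²⁺ at the cathode and Sn²⁺/Sn at the anode, E°cell = +0.777 − (−0.148) = +0.925 V (n = 2).
Since E = E° − (0.0592/n)·log Q, log Q = n(E° − E)/0.0592 = −2.264.
The balanced reaction is 2 Fe^3+(aq) + Sn(s) → 2 Fe^2+(aq) + Sn^2+(aq), so Q = ([Fe^2+(aq)]^2·[Sn^2+(aq)]) / [Fe^3+(aq)]^2.
Solving for the unknown gives log [Sn^2+(aq)] = 0.313, so [Sn^2+(aq)] ≈ 2.1 M.

2.1 M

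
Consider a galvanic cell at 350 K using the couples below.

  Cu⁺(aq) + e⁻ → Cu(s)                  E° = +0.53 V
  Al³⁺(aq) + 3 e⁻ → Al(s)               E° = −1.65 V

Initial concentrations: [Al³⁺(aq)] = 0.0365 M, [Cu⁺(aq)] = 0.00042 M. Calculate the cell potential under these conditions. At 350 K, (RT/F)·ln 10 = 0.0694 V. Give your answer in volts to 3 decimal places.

Since E°(Cu⁺/Cu) > E°(Al³⁺/Al), Cu⁺/Cu serves as the cathode.
E°cell = E°cat − E°an = +0.53 − (−1.65) = +2.18 V; n = 3.
For the overall reaction 3 Cu⁺(aq) + Al(s) → 3 Cu(s) + Al³⁺(aq), Q = [Al³⁺(aq)] / [Cu⁺(aq)]^3 = 4.93×10^8, giving log Q = 8.693.
By the Nernst equation, E = +2.18 − (0.0694/3)·(8.693) = +1.979 V.

+1.979 V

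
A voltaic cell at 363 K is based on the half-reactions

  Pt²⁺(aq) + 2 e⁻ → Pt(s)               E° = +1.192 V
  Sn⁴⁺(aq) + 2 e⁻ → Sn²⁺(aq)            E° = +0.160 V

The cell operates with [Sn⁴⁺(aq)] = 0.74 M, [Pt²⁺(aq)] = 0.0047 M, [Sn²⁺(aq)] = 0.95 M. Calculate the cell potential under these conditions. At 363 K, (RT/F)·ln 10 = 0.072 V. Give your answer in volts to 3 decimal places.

+0.952 V

Pt²⁺/Pt is reduced (cathode, E° = +1.192 V) and Sn⁴⁺/Sn²⁺ is oxidized (anode).
E°cell = E°cat − E°an = +1.192 − (+0.160) = +1.032 V; n = 2.
For the overall reaction Pt²⁺(aq) + Sn²⁺(aq) → Pt(s) + Sn⁴⁺(aq), Q = [Sn⁴⁺(aq)] / ([Pt²⁺(aq)]·[Sn²⁺(aq)]) = 166, giving log Q = 2.219.
Applying E = E° − (RT ln10/nF)·log Q gives +1.032 − (0.072/2)(2.219) = +0.952 V.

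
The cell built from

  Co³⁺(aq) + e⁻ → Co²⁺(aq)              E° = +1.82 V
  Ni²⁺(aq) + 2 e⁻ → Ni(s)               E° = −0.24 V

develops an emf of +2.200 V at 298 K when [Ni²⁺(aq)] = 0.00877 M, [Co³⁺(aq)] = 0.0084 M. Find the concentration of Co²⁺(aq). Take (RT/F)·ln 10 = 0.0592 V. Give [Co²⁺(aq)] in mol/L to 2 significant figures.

Co³⁺/Co²⁺ is the cathode (higher E°); E°cell = +1.82 − (−0.24) = +2.06 V with n = 2.
From the Nernst equation, log Q = n(E° − E)/0.0592 = 2·(+2.06 − (+2.200))/0.0592 = −4.730.
The balanced reaction is 2 Co³⁺(aq) + Ni(s) → 2 Co²⁺(aq) + Ni²⁺(aq), so Q = ([Co²⁺(aq)]^2·[Ni²⁺(aq)]) / [Co³⁺(aq)]^2.
Solving for the unknown gives log [Co²⁺(aq)] = −3.412, so [Co²⁺(aq)] ≈ 0.00039 M.

0.00039 M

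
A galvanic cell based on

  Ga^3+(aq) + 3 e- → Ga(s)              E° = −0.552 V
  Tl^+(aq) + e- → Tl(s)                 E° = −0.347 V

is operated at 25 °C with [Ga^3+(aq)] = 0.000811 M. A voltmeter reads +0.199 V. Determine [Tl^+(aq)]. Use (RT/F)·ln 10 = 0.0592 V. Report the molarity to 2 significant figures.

0.074 M

Tl⁺/Tl is the cathode (higher E°); E°cell = −0.347 − (−0.552) = +0.205 V with n = 3.
Since E = E° − (0.0592/n)·log Q, log Q = n(E° − E)/0.0592 = 0.304.
The balanced reaction is 3 Tl^+(aq) + Ga(s) → 3 Tl(s) + Ga^3+(aq), so Q = [Ga^3+(aq)] / [Tl^+(aq)]^3.
Isolating [Tl^+(aq)] in Q = 10^{0.304} yields log [Tl^+(aq)] = −1.132, i.e. 0.074 M.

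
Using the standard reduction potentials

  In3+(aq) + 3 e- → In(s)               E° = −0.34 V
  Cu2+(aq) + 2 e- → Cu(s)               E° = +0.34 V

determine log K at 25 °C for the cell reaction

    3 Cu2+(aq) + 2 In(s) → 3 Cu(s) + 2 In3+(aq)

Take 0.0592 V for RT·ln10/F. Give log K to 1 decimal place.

The Cu²⁺/Cu couple is reduced (cathode); E°cell = +0.34 − (−0.34) = +0.68 V with n = 6.
At equilibrium E = 0, so log K = nE°cell / 0.0592 = (6)(+0.68) / 0.0592 = 68.9.

log K = 68.9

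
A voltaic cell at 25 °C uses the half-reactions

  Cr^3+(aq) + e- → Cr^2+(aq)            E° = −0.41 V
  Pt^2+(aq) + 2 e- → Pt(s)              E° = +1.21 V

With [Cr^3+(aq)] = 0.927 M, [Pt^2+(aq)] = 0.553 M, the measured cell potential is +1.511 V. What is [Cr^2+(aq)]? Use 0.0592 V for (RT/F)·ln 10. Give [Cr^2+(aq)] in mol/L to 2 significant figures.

With Pt²⁺/Pt at the cathode and Cr³⁺/Cr²⁺ at the anode, E°cell = +1.21 − (−0.41) = +1.62 V (n = 2).
From the Nernst equation, log Q = n(E° − E)/0.0592 = 2·(+1.62 − (+1.511))/0.0592 = 3.682.
For Pt^2+(aq) + 2 Cr^2+(aq) → Pt(s) + 2 Cr^3+(aq), the reaction quotient is Q = [Cr^3+(aq)]^2 / ([Pt^2+(aq)]·[Cr^2+(aq)]^2).
Isolating [Cr^2+(aq)] in Q = 10^{3.682} yields log [Cr^2+(aq)] = −1.745, i.e. 0.018 M.

0.018 M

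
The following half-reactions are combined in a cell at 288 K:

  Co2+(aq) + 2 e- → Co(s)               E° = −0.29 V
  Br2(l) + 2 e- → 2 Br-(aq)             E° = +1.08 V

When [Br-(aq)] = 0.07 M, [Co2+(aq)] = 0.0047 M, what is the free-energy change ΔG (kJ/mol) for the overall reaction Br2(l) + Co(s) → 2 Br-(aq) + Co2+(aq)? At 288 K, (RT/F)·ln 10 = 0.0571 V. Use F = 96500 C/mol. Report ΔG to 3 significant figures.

−290 kJ/mol

With Br₂/Br⁻ reduced at the cathode, E°cell = +1.08 − (−0.29) = +1.37 V and n = 2.
Q = [Br-(aq)]^2·[Co2+(aq)] = 2.3×10^−5, so log Q = −4.638 and E = +1.37 − (0.0571/2)(−4.638) = +1.5024 V.
ΔG = −nFE = −(2)(96500)(+1.5024) J/mol = −290 kJ/mol.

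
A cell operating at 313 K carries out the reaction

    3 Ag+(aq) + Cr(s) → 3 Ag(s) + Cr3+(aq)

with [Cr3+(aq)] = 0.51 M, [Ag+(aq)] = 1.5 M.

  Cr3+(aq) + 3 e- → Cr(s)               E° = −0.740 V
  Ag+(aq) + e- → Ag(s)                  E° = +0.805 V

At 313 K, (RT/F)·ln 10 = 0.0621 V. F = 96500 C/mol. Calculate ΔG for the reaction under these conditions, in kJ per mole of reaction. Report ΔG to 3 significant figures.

E°cell = +0.805 − (−0.740) = +1.545 V; the balanced reaction transfers n = 3 electrons.
Q = [Cr3+(aq)] / [Ag+(aq)]^3 = 0.151, so log Q = −0.821 and E = +1.545 − (0.0621/3)(−0.821) = +1.5620 V.
ΔG = −nFE = −(3)(96500)(+1.5620) J/mol = −452 kJ/mol.

−452 kJ/mol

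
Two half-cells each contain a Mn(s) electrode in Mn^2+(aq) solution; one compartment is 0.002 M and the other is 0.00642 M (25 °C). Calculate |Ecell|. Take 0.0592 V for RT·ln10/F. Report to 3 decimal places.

0.015 V

For a concentration cell E°cell = 0, since both electrodes use the same couple.
The compartment with the higher Mn^2+(aq) concentration (0.00642 M) acts as the cathode; ions are reduced there and produced at the dilute (0.002 M) anode.
With n = 2, Ecell = −(0.0592/2)·log([dilute]/[conc]) = −(0.0592/2)·log(0.002/0.00642) = +0.015 V.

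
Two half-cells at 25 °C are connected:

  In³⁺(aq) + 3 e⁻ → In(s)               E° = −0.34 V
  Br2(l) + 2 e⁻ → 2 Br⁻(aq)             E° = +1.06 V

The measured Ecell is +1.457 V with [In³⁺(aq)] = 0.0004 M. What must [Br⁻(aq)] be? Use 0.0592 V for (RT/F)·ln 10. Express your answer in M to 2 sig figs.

1.5 M

The Br₂/Br⁻ couple has the larger reduction potential, so it is the cathode: E°cell = +1.06 − (−0.34) = +1.40 V and n = 6.
Since E = E° − (0.0592/n)·log Q, log Q = n(E° − E)/0.0592 = −5.777.
The balanced reaction is 3 Br2(l) + 2 In(s) → 6 Br⁻(aq) + 2 In³⁺(aq), so Q = [Br⁻(aq)]^6·[In³⁺(aq)]^2.
Solving for the unknown gives log [Br⁻(aq)] = 0.170, so [Br⁻(aq)] ≈ 1.5 M.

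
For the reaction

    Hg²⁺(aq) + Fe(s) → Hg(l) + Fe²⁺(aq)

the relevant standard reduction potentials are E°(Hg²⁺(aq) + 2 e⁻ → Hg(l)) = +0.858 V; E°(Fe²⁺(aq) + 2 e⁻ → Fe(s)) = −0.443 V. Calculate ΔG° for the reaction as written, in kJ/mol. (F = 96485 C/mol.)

In the reaction as written Hg²⁺(aq) is reduced, so the Hg²⁺/Hg couple is the cathode and Fe²⁺/Fe is the anode.
E°cell = +0.858 − (−0.443) = +1.301 V; balancing electrons gives n = 2.
ΔG° = −nFE°cell = −(2)(96485)(+1.301) J/mol = −251 kJ/mol.

−251 kJ/mol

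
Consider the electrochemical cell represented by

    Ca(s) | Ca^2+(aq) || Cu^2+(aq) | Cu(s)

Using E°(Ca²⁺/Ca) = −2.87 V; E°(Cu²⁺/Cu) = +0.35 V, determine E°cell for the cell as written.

+3.22 V

By convention the left-hand electrode in cell notation is the anode (oxidation) and the right-hand electrode is the cathode (reduction).
E°cell = E°(right) − E°(left) = +0.35 − (−2.87) = +3.22 V.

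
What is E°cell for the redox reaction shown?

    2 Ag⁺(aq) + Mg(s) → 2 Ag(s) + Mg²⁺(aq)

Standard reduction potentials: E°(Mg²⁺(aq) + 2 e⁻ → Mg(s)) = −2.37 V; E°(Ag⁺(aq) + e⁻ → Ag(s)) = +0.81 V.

Ag⁺(aq) gains electrons, so the Ag⁺/Ag couple is the cathode; the Mg²⁺/Mg couple is the anode.
E°cell = E°(cathode) − E°(anode) = +0.81 − (−2.37) = +3.18 V.

+3.18 V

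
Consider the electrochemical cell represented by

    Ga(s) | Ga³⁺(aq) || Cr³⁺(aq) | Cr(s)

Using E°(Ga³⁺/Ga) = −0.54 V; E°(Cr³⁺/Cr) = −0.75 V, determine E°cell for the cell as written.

By convention the left-hand electrode in cell notation is the anode (oxidation) and the right-hand electrode is the cathode (reduction).
E°cell = E°(right) − E°(left) = −0.75 − (−0.54) = −0.21 V.
The negative sign shows that, as written, the cell would require an external voltage to drive the reaction.

−0.21 V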